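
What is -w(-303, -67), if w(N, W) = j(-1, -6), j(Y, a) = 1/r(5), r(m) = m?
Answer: -⅕ ≈ -0.20000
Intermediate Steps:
j(Y, a) = ⅕ (j(Y, a) = 1/5 = ⅕)
w(N, W) = ⅕
-w(-303, -67) = -1*⅕ = -⅕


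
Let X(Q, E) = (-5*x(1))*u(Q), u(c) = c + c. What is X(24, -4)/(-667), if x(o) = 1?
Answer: 240/667 ≈ 0.35982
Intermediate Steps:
u(c) = 2*c
X(Q, E) = -10*Q (X(Q, E) = (-5*1)*(2*Q) = -10*Q)
X(24, -4)/(-667) = -10*24/(-667) = -240*(-1/667) = 240/667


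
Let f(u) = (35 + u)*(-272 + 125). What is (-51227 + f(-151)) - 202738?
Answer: -236913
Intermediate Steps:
f(u) = -5145 - 147*u (f(u) = (35 + u)*(-147) = -5145 - 147*u)
(-51227 + f(-151)) - 202738 = (-51227 + (-5145 - 147*(-151))) - 202738 = (-51227 + (-5145 + 22197)) - 202738 = (-51227 + 17052) - 202738 = -34175 - 202738 = -236913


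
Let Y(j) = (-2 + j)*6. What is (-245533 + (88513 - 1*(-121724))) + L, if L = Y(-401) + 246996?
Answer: 209282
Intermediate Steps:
Y(j) = -12 + 6*j
L = 244578 (L = (-12 + 6*(-401)) + 246996 = (-12 - 2406) + 246996 = -2418 + 246996 = 244578)
(-245533 + (88513 - 1*(-121724))) + L = (-245533 + (88513 - 1*(-121724))) + 244578 = (-245533 + (88513 + 121724)) + 244578 = (-245533 + 210237) + 244578 = -35296 + 244578 = 209282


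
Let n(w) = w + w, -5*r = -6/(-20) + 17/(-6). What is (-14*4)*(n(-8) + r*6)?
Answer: 18144/25 ≈ 725.76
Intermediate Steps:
r = 38/75 (r = -(-6/(-20) + 17/(-6))/5 = -(-6*(-1/20) + 17*(-⅙))/5 = -(3/10 - 17/6)/5 = -⅕*(-38/15) = 38/75 ≈ 0.50667)
n(w) = 2*w
(-14*4)*(n(-8) + r*6) = (-14*4)*(2*(-8) + (38/75)*6) = -56*(-16 + 76/25) = -56*(-324/25) = 18144/25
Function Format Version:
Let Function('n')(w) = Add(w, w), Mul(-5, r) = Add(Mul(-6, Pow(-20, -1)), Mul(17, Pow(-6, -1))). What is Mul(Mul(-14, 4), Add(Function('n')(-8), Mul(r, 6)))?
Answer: Rational(18144, 25) ≈ 725.76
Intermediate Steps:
r = Rational(38, 75) (r = Mul(Rational(-1, 5), Add(Mul(-6, Pow(-20, -1)), Mul(17, Pow(-6, -1)))) = Mul(Rational(-1, 5), Add(Mul(-6, Rational(-1, 20)), Mul(17, Rational(-1, 6)))) = Mul(Rational(-1, 5), Add(Rational(3, 10), Rational(-17, 6))) = Mul(Rational(-1, 5), Rational(-38, 15)) = Rational(38, 75) ≈ 0.50667)
Function('n')(w) = Mul(2, w)
Mul(Mul(-14, 4), Add(Function('n')(-8), Mul(r, 6))) = Mul(Mul(-14, 4), Add(Mul(2, -8), Mul(Rational(38, 75), 6))) = Mul(-56, Add(-16, Rational(76, 25))) = Mul(-56, Rational(-324, 25)) = Rational(18144, 25)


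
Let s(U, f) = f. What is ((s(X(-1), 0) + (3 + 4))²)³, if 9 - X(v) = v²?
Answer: 117649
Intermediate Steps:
X(v) = 9 - v²
((s(X(-1), 0) + (3 + 4))²)³ = ((0 + (3 + 4))²)³ = ((0 + 7)²)³ = (7²)³ = 49³ = 117649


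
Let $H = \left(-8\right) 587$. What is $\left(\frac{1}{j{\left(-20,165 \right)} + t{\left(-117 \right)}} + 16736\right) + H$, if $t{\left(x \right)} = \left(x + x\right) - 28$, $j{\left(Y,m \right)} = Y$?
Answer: $\frac{3395279}{282} \approx 12040.0$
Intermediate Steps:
$H = -4696$
$t{\left(x \right)} = -28 + 2 x$ ($t{\left(x \right)} = 2 x - 28 = -28 + 2 x$)
$\left(\frac{1}{j{\left(-20,165 \right)} + t{\left(-117 \right)}} + 16736\right) + H = \left(\frac{1}{-20 + \left(-28 + 2 \left(-117\right)\right)} + 16736\right) - 4696 = \left(\frac{1}{-20 - 262} + 16736\right) - 4696 = \left(\frac{1}{-282} + 16736\right) - 4696 = \left(- \frac{1}{282} + 16736\right) - 4696 = \frac{4719551}{282} - 4696 = \frac{3395279}{282}$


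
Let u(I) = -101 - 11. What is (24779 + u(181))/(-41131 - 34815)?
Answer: -24667/75946 ≈ -0.32480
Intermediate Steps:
u(I) = -112
(24779 + u(181))/(-41131 - 34815) = (24779 - 112)/(-41131 - 34815) = 24667/(-75946) = 24667*(-1/75946) = -24667/75946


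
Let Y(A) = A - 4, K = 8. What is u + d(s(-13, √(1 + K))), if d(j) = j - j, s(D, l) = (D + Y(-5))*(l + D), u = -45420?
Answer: -45420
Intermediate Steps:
Y(A) = -4 + A
s(D, l) = (-9 + D)*(D + l) (s(D, l) = (D + (-4 - 5))*(l + D) = (D - 9)*(D + l) = (-9 + D)*(D + l))
d(j) = 0
u + d(s(-13, √(1 + K))) = -45420 + 0 = -45420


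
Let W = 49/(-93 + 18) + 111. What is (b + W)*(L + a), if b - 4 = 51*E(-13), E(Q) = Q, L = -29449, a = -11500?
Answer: 1685010401/75 ≈ 2.2467e+7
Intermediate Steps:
b = -659 (b = 4 + 51*(-13) = 4 - 663 = -659)
W = 8276/75 (W = 49/(-75) + 111 = -1/75*49 + 111 = -49/75 + 111 = 8276/75 ≈ 110.35)
(b + W)*(L + a) = (-659 + 8276/75)*(-29449 - 11500) = -41149/75*(-40949) = 1685010401/75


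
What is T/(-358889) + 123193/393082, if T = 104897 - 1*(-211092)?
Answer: -79996975521/141072805898 ≈ -0.56706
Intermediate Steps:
T = 315989 (T = 104897 + 211092 = 315989)
T/(-358889) + 123193/393082 = 315989/(-358889) + 123193/393082 = 315989*(-1/358889) + 123193*(1/393082) = -315989/358889 + 123193/393082 = -79996975521/141072805898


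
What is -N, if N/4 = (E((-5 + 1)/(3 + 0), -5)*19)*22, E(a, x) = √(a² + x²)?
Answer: -1672*√241/3 ≈ -8652.1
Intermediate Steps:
N = 1672*√241/3 (N = 4*((√(((-5 + 1)/(3 + 0))² + (-5)²)*19)*22) = 4*((√((-4/3)² + 25)*19)*22) = 4*((√(16/9 + 25)*19)*22) = 4*((√(241/9)*19)*22) = 4*(((√241/3)*19)*22) = 4*((19*√241/3)*22) = 4*(418*√241/3) = 1672*√241/3 ≈ 8652.1)
-N = -1672*√241/3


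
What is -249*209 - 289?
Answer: -52330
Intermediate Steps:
-249*209 - 289 = -52041 - 289 = -52330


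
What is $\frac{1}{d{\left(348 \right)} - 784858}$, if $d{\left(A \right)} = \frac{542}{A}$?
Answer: $- \frac{174}{136565021} \approx -1.2741 \cdot 10^{-6}$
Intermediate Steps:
$\frac{1}{d{\left(348 \right)} - 784858} = \frac{1}{\frac{542}{348} - 784858} = \frac{1}{542 \cdot \frac{1}{348} - 784858} = \frac{1}{\frac{271}{174} - 784858} = \frac{1}{- \frac{136565021}{174}} = - \frac{174}{136565021}$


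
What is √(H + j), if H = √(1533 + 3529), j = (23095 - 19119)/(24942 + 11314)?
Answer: √(563101 + 5134756*√5062)/2266 ≈ 8.4414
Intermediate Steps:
j = 497/4532 (j = 3976/36256 = 3976*(1/36256) = 497/4532 ≈ 0.10966)
H = √5062 ≈ 71.148
√(H + j) = √(√5062 + 497/4532) = √(497/4532 + √5062)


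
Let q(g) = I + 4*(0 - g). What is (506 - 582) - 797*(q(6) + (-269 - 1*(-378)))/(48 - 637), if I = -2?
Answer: 21387/589 ≈ 36.311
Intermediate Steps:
q(g) = -2 - 4*g (q(g) = -2 + 4*(0 - g) = -2 + 4*(-g) = -2 - 4*g)
(506 - 582) - 797*(q(6) + (-269 - 1*(-378)))/(48 - 637) = (506 - 582) - 797*((-2 - 4*6) + (-269 - 1*(-378)))/(48 - 637) = -76 - 797*((-2 - 24) + (-269 + 378))/(-589) = -76 - 797*(-26 + 109)*(-1)/589 = -76 - 66151*(-1)/589 = -76 - 797*(-83/589) = -76 + 66151/589 = 21387/589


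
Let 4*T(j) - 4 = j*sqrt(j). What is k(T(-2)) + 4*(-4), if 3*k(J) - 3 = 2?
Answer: -43/3 ≈ -14.333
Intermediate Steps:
T(j) = 1 + j**(3/2)/4 (T(j) = 1 + (j*sqrt(j))/4 = 1 + j**(3/2)/4)
k(J) = 5/3 (k(J) = 1 + (1/3)*2 = 1 + 2/3 = 5/3)
k(T(-2)) + 4*(-4) = 5/3 + 4*(-4) = 5/3 - 16 = -43/3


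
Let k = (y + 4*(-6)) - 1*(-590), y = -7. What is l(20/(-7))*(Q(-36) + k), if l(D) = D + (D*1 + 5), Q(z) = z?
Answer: -2615/7 ≈ -373.57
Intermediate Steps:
l(D) = 5 + 2*D (l(D) = D + (D + 5) = D + (5 + D) = 5 + 2*D)
k = 559 (k = (-7 + 4*(-6)) - 1*(-590) = (-7 - 24) + 590 = -31 + 590 = 559)
l(20/(-7))*(Q(-36) + k) = (5 + 2*(20/(-7)))*(-36 + 559) = (5 + 2*(20*(-⅐)))*523 = (5 + 2*(-20/7))*523 = (5 - 40/7)*523 = -5/7*523 = -2615/7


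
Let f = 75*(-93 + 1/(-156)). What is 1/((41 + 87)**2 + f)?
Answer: 52/489243 ≈ 0.00010629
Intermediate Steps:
f = -362725/52 (f = 75*(-93 - 1/156) = 75*(-14509/156) = -362725/52 ≈ -6975.5)
1/((41 + 87)**2 + f) = 1/((41 + 87)**2 - 362725/52) = 1/(128**2 - 362725/52) = 1/(16384 - 362725/52) = 1/(489243/52) = 52/489243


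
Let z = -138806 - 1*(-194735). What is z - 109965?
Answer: -54036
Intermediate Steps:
z = 55929 (z = -138806 + 194735 = 55929)
z - 109965 = 55929 - 109965 = -54036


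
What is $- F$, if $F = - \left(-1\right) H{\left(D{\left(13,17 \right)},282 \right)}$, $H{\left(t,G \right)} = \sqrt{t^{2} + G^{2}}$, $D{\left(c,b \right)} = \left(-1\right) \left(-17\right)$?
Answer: $- \sqrt{79813} \approx -282.51$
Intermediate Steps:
$D{\left(c,b \right)} = 17$
$H{\left(t,G \right)} = \sqrt{G^{2} + t^{2}}$
$F = \sqrt{79813}$ ($F = - \left(-1\right) \sqrt{282^{2} + 17^{2}} = - \left(-1\right) \sqrt{79524 + 289} = - \left(-1\right) \sqrt{79813} = \sqrt{79813} \approx 282.51$)
$- F = - \sqrt{79813}$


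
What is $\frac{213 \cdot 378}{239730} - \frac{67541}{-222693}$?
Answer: $\frac{5686918022}{8897698815} \approx 0.63914$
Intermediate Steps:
$\frac{213 \cdot 378}{239730} - \frac{67541}{-222693} = 80514 \cdot \frac{1}{239730} - - \frac{67541}{222693} = \frac{13419}{39955} + \frac{67541}{222693} = \frac{5686918022}{8897698815}$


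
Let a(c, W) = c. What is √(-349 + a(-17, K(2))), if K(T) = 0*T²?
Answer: I*√366 ≈ 19.131*I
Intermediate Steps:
K(T) = 0
√(-349 + a(-17, K(2))) = √(-349 - 17) = √(-366) = I*√366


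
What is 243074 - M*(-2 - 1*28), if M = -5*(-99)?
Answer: 257924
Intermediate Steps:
M = 495
243074 - M*(-2 - 1*28) = 243074 - 495*(-2 - 1*28) = 243074 - 495*(-2 - 28) = 243074 - 495*(-30) = 243074 - 1*(-14850) = 243074 + 14850 = 257924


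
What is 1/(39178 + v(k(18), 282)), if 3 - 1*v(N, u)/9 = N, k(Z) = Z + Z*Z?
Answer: 1/36127 ≈ 2.7680e-5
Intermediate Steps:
k(Z) = Z + Z²
v(N, u) = 27 - 9*N
1/(39178 + v(k(18), 282)) = 1/(39178 + (27 - 162*(1 + 18))) = 1/(39178 + (27 - 162*19)) = 1/(39178 + (27 - 9*342)) = 1/(39178 + (27 - 3078)) = 1/(39178 - 3051) = 1/36127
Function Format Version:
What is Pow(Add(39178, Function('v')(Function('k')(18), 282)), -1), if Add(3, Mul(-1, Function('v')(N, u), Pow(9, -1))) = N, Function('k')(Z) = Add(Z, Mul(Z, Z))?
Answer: Rational(1, 36127) ≈ 2.7680e-5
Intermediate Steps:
Function('k')(Z) = Add(Z, Pow(Z, 2))
Function('v')(N, u) = Add(27, Mul(-9, N))
Pow(Add(39178, Function('v')(Function('k')(18), 282)), -1) = Pow(Add(39178, Add(27, Mul(-9, Mul(18, Add(1, 18))))), -1) = Pow(Add(39178, Add(27, Mul(-9, Mul(18, 19)))), -1) = Pow(Add(39178, Add(27, Mul(-9, 342))), -1) = Pow(Add(39178, Add(27, -3078)), -1) = Pow(Add(39178, -3051), -1) = Pow(36127, -1) = Rational(1, 36127)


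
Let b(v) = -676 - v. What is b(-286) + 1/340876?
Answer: -132941639/340876 ≈ -390.00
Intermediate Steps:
b(-286) + 1/340876 = (-676 - 1*(-286)) + 1/340876 = (-676 + 286) + 1/340876 = -390 + 1/340876 = -132941639/340876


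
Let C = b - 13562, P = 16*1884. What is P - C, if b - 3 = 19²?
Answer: 43342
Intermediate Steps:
b = 364 (b = 3 + 19² = 3 + 361 = 364)
P = 30144
C = -13198 (C = 364 - 13562 = -13198)
P - C = 30144 - 1*(-13198) = 30144 + 13198 = 43342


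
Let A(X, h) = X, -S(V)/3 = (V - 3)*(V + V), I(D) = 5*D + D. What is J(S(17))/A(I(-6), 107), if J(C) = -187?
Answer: 187/36 ≈ 5.1944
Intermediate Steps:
I(D) = 6*D
S(V) = -6*V*(-3 + V) (S(V) = -3*(V - 3)*(V + V) = -3*(-3 + V)*2*V = -6*V*(-3 + V))
J(S(17))/A(I(-6), 107) = -187/(6*(-6)) = -187/(-36) = -187*(-1/36) = 187/36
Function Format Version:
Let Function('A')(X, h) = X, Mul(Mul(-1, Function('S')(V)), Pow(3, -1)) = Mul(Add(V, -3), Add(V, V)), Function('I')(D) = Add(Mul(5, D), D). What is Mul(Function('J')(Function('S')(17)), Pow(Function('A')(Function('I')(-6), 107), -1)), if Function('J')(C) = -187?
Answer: Rational(187, 36) ≈ 5.1944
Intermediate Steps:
Function('I')(D) = Mul(6, D)
Function('S')(V) = Mul(-6, V, Add(-3, V)) (Function('S')(V) = Mul(-3, Mul(Add(V, -3), Add(V, V))) = Mul(-3, Mul(Add(-3, V), Mul(2, V))) = Mul(-3, Mul(2, V, Add(-3, V))) = Mul(-6, V, Add(-3, V)))
Mul(Function('J')(Function('S')(17)), Pow(Function('A')(Function('I')(-6), 107), -1)) = Mul(-187, Pow(Mul(6, -6), -1)) = Mul(-187, Pow(-36, -1)) = Mul(-187, Rational(-1, 36)) = Rational(187, 36)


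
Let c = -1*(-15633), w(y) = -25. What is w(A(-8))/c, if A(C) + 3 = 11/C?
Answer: -25/15633 ≈ -0.0015992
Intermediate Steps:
A(C) = -3 + 11/C
c = 15633
w(A(-8))/c = -25/15633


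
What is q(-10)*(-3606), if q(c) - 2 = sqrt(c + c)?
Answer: -7212 - 7212*I*sqrt(5) ≈ -7212.0 - 16127.0*I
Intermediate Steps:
q(c) = 2 + sqrt(2)*sqrt(c) (q(c) = 2 + sqrt(c + c) = 2 + sqrt(2*c) = 2 + sqrt(2)*sqrt(c))
q(-10)*(-3606) = (2 + sqrt(2)*sqrt(-10))*(-3606) = (2 + sqrt(2)*(I*sqrt(10)))*(-3606) = (2 + 2*I*sqrt(5))*(-3606) = -7212 - 7212*I*sqrt(5)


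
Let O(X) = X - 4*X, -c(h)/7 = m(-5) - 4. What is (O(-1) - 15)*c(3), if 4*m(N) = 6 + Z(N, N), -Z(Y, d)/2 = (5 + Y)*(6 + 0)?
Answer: -210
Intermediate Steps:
Z(Y, d) = -60 - 12*Y (Z(Y, d) = -2*(5 + Y)*(6 + 0) = -2*(5 + Y)*6 = -2*(30 + 6*Y) = -60 - 12*Y)
m(N) = -27/2 - 3*N (m(N) = (6 + (-60 - 12*N))/4 = (-54 - 12*N)/4 = -27/2 - 3*N)
c(h) = 35/2 (c(h) = -7*((-27/2 - 3*(-5)) - 4) = -7*((-27/2 + 15) - 4) = -7*(3/2 - 4) = -7*(-5/2) = 35/2)
O(X) = -3*X
(O(-1) - 15)*c(3) = (-3*(-1) - 15)*(35/2) = (3 - 15)*(35/2) = -12*35/2 = -210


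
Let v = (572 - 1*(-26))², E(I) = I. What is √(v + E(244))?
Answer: 2*√89462 ≈ 598.20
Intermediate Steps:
v = 357604 (v = (572 + 26)² = 598² = 357604)
√(v + E(244)) = √(357604 + 244) = √357848 = 2*√89462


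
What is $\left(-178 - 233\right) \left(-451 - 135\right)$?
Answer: $240846$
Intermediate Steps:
$\left(-178 - 233\right) \left(-451 - 135\right) = \left(-411\right) \left(-586\right) = 240846$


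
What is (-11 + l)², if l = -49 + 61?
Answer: 1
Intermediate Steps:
l = 12
(-11 + l)² = (-11 + 12)² = 1² = 1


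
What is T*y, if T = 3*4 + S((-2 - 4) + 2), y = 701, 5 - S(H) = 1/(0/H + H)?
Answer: 48369/4 ≈ 12092.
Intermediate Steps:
S(H) = 5 - 1/H (S(H) = 5 - 1/(0/H + H) = 5 - 1/(0 + H) = 5 - 1/H)
T = 69/4 (T = 3*4 + (5 - 1/((-2 - 4) + 2)) = 12 + (5 - 1/(-6 + 2)) = 12 + (5 - 1/(-4)) = 12 + (5 - 1*(-1/4)) = 12 + (5 + 1/4) = 12 + 21/4 = 69/4 ≈ 17.250)
T*y = (69/4)*701 = 48369/4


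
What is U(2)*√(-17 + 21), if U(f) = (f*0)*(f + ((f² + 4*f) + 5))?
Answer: 0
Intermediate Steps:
U(f) = 0 (U(f) = 0*(f + (5 + f² + 4*f)) = 0*(5 + f² + 5*f) = 0)
U(2)*√(-17 + 21) = 0*√(-17 + 21) = 0*√4 = 0*2 = 0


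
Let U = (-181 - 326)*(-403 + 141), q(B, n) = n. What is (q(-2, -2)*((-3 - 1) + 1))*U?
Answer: 797004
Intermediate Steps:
U = 132834 (U = -507*(-262) = 132834)
(q(-2, -2)*((-3 - 1) + 1))*U = -2*((-3 - 1) + 1)*132834 = -2*(-4 + 1)*132834 = -2*(-3)*132834 = 6*132834 = 797004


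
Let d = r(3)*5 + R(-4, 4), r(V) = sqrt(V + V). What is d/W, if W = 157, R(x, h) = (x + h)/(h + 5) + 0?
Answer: 5*sqrt(6)/157 ≈ 0.078009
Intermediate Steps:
r(V) = sqrt(2)*sqrt(V) (r(V) = sqrt(2*V) = sqrt(2)*sqrt(V))
R(x, h) = (h + x)/(5 + h) (R(x, h) = (h + x)/(5 + h) + 0 = (h + x)/(5 + h))
d = 5*sqrt(6) (d = (sqrt(2)*sqrt(3))*5 + (4 - 4)/(5 + 4) = sqrt(6)*5 + 0/9 = 5*sqrt(6) + (1/9)*0 = 5*sqrt(6) + 0 = 5*sqrt(6) ≈ 12.247)
d/W = (5*sqrt(6))/157 = (5*sqrt(6))*(1/157) = 5*sqrt(6)/157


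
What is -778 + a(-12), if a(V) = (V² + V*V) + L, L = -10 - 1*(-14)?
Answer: -486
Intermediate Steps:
L = 4 (L = -10 + 14 = 4)
a(V) = 4 + 2*V² (a(V) = (V² + V*V) + 4 = (V² + V²) + 4 = 2*V² + 4 = 4 + 2*V²)
-778 + a(-12) = -778 + (4 + 2*(-12)²) = -778 + (4 + 2*144) = -778 + (4 + 288) = -778 + 292 = -486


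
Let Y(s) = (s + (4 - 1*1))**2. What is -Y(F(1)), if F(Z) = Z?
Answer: -16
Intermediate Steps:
Y(s) = (3 + s)**2 (Y(s) = (s + (4 - 1))**2 = (s + 3)**2 = (3 + s)**2)
-Y(F(1)) = -(3 + 1)**2 = -1*4**2 = -1*16 = -16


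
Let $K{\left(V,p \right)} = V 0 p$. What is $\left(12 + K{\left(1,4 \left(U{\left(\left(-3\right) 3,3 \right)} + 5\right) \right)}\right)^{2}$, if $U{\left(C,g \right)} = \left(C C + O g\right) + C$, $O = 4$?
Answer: $144$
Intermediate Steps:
$U{\left(C,g \right)} = C + C^{2} + 4 g$ ($U{\left(C,g \right)} = \left(C C + 4 g\right) + C = \left(C^{2} + 4 g\right) + C = C + C^{2} + 4 g$)
$K{\left(V,p \right)} = 0$ ($K{\left(V,p \right)} = 0 p = 0$)
$\left(12 + K{\left(1,4 \left(U{\left(\left(-3\right) 3,3 \right)} + 5\right) \right)}\right)^{2} = \left(12 + 0\right)^{2} = 12^{2} = 144$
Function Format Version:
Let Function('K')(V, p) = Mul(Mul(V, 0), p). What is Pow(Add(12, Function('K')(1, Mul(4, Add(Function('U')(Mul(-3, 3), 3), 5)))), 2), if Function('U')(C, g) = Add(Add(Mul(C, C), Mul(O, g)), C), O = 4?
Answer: 144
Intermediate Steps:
Function('U')(C, g) = Add(C, Pow(C, 2), Mul(4, g)) (Function('U')(C, g) = Add(Add(Mul(C, C), Mul(4, g)), C) = Add(Add(Pow(C, 2), Mul(4, g)), C) = Add(C, Pow(C, 2), Mul(4, g)))
Function('K')(V, p) = 0 (Function('K')(V, p) = Mul(0, p) = 0)
Pow(Add(12, Function('K')(1, Mul(4, Add(Function('U')(Mul(-3, 3), 3), 5)))), 2) = Pow(Add(12, 0), 2) = Pow(12, 2) = 144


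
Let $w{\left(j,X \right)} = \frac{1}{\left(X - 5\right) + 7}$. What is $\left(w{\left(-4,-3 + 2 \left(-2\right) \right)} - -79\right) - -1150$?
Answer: $\frac{6144}{5} \approx 1228.8$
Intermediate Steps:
$w{\left(j,X \right)} = \frac{1}{2 + X}$ ($w{\left(j,X \right)} = \frac{1}{\left(-5 + X\right) + 7} = \frac{1}{2 + X}$)
$\left(w{\left(-4,-3 + 2 \left(-2\right) \right)} - -79\right) - -1150 = \left(\frac{1}{2 + \left(-3 + 2 \left(-2\right)\right)} - -79\right) - -1150 = \left(\frac{1}{2 - 7} + 79\right) + 1150 = \left(\frac{1}{-5} + 79\right) + 1150 = \left(- \frac{1}{5} + 79\right) + 1150 = \frac{394}{5} + 1150 = \frac{6144}{5}$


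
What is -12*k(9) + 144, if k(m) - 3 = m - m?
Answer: 108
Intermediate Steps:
k(m) = 3 (k(m) = 3 + (m - m) = 3 + 0 = 3)
-12*k(9) + 144 = -12*3 + 144 = -36 + 144 = 108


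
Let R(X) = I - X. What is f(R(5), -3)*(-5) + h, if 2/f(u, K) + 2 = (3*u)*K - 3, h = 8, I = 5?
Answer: 10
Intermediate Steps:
R(X) = 5 - X
f(u, K) = 2/(-5 + 3*K*u) (f(u, K) = 2/(-2 + ((3*u)*K - 3)) = 2/(-2 + (3*K*u - 3)) = 2/(-2 + (-3 + 3*K*u)) = 2/(-5 + 3*K*u))
f(R(5), -3)*(-5) + h = (2/(-5 + 3*(-3)*(5 - 1*5)))*(-5) + 8 = (2/(-5 + 3*(-3)*(5 - 5)))*(-5) + 8 = (2/(-5 + 3*(-3)*0))*(-5) + 8 = (2/(-5 + 0))*(-5) + 8 = (2/(-5))*(-5) + 8 = (2*(-1/5))*(-5) + 8 = -2/5*(-5) + 8 = 2 + 8 = 10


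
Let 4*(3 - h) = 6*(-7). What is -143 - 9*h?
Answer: -529/2 ≈ -264.50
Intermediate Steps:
h = 27/2 (h = 3 - 3*(-7)/2 = 3 - 1/4*(-42) = 3 + 21/2 = 27/2 ≈ 13.500)
-143 - 9*h = -143 - 9*27/2 = -143 - 243/2 = -529/2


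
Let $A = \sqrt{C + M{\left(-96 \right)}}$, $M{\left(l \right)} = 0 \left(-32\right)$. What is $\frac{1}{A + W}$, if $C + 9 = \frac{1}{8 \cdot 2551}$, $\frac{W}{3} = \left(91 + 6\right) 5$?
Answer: $\frac{29693640}{43204429871} - \frac{2 i \sqrt{937089442}}{43204429871} \approx 0.00068728 - 1.4171 \cdot 10^{-6} i$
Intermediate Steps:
$M{\left(l \right)} = 0$
$W = 1455$ ($W = 3 \left(91 + 6\right) 5 = 3 \cdot 97 \cdot 5 = 3 \cdot 485 = 1455$)
$C = - \frac{183671}{20408}$ ($C = -9 + \frac{1}{8 \cdot 2551} = -9 + \frac{1}{20408} = - \frac{183671}{20408} \approx -9.0$)
$A = \frac{i \sqrt{937089442}}{10204}$ ($A = \sqrt{- \frac{183671}{20408} + 0} = \sqrt{- \frac{183671}{20408}} = \frac{i \sqrt{937089442}}{10204} \approx 3.0 i$)
$\frac{1}{A + W} = \frac{1}{\frac{i \sqrt{937089442}}{10204} + 1455} = \frac{1}{1455 + \frac{i \sqrt{937089442}}{10204}}$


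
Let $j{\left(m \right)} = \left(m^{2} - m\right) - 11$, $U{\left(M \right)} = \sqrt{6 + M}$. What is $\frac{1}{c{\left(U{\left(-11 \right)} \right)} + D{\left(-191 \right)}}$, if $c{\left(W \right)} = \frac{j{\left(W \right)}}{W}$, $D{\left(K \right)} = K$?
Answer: $- \frac{5 i}{16 \sqrt{5} + 960 i} \approx -0.0052011 - 0.00019383 i$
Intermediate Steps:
$j{\left(m \right)} = -11 + m^{2} - m$
$c{\left(W \right)} = \frac{-11 + W^{2} - W}{W}$
$\frac{1}{c{\left(U{\left(-11 \right)} \right)} + D{\left(-191 \right)}} = \frac{1}{\left(-1 + \sqrt{6 - 11} - \frac{11}{\sqrt{6 - 11}}\right) - 191} = \frac{1}{\left(-1 + \sqrt{-5} - \frac{11}{\sqrt{-5}}\right) - 191} = \frac{1}{\left(-1 + i \sqrt{5} - \frac{11}{i \sqrt{5}}\right) - 191} = \frac{1}{\left(-1 + i \sqrt{5} - 11 \left(- \frac{i \sqrt{5}}{5}\right)\right) - 191} = \frac{1}{\left(-1 + i \sqrt{5} + \frac{11 i \sqrt{5}}{5}\right) - 191} = \frac{1}{\left(-1 + \frac{16 i \sqrt{5}}{5}\right) - 191} = \frac{1}{-192 + \frac{16 i \sqrt{5}}{5}}$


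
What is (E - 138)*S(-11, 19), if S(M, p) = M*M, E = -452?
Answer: -71390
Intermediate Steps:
S(M, p) = M**2
(E - 138)*S(-11, 19) = (-452 - 138)*(-11)**2 = -590*121 = -71390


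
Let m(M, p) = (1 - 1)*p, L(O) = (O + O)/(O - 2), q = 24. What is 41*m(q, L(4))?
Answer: 0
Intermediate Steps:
L(O) = 2*O/(-2 + O) (L(O) = (2*O)/(-2 + O) = 2*O/(-2 + O))
m(M, p) = 0 (m(M, p) = 0*p = 0)
41*m(q, L(4)) = 41*0 = 0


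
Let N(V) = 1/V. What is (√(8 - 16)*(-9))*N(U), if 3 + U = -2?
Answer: 18*I*√2/5 ≈ 5.0912*I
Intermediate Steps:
U = -5 (U = -3 - 2 = -5)
N(V) = 1/V
(√(8 - 16)*(-9))*N(U) = (√(8 - 16)*(-9))/(-5) = (√(-8)*(-9))*(-⅕) = ((2*I*√2)*(-9))*(-⅕) = -18*I*√2*(-⅕) = 18*I*√2/5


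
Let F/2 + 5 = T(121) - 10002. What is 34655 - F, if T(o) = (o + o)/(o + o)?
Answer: 54667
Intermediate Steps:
T(o) = 1 (T(o) = (2*o)/((2*o)) = (2*o)*(1/(2*o)) = 1)
F = -20012 (F = -10 + 2*(1 - 10002) = -10 + 2*(-10001) = -10 - 20002 = -20012)
34655 - F = 34655 - 1*(-20012) = 34655 + 20012 = 54667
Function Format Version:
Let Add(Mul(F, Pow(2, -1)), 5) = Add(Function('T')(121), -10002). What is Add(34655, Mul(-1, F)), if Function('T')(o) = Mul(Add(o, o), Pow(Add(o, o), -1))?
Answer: 54667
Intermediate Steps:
Function('T')(o) = 1 (Function('T')(o) = Mul(Mul(2, o), Pow(Mul(2, o), -1)) = Mul(Mul(2, o), Mul(Rational(1, 2), Pow(o, -1))) = 1)
F = -20012 (F = Add(-10, Mul(2, Add(1, -10002))) = Add(-10, Mul(2, -10001)) = Add(-10, -20002) = -20012)
Add(34655, Mul(-1, F)) = Add(34655, Mul(-1, -20012)) = Add(34655, 20012) = 54667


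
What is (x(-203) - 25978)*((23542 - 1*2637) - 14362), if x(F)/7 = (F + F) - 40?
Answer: -190401300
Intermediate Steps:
x(F) = -280 + 14*F (x(F) = 7*((F + F) - 40) = 7*(2*F - 40) = 7*(-40 + 2*F) = -280 + 14*F)
(x(-203) - 25978)*((23542 - 1*2637) - 14362) = ((-280 + 14*(-203)) - 25978)*((23542 - 1*2637) - 14362) = ((-280 - 2842) - 25978)*((23542 - 2637) - 14362) = (-3122 - 25978)*(20905 - 14362) = -29100*6543 = -190401300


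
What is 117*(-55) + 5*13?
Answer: -6370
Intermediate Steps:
117*(-55) + 5*13 = -6435 + 65 = -6370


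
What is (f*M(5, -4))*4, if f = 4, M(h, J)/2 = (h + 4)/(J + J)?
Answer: -36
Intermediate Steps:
M(h, J) = (4 + h)/J (M(h, J) = 2*((h + 4)/(J + J)) = 2*((4 + h)/((2*J))) = 2*((4 + h)*(1/(2*J))) = 2*((4 + h)/(2*J)) = (4 + h)/J)
(f*M(5, -4))*4 = (4*((4 + 5)/(-4)))*4 = (4*(-¼*9))*4 = (4*(-9/4))*4 = -9*4 = -36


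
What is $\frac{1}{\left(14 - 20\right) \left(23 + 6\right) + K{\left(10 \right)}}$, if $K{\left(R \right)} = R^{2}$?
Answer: $- \frac{1}{74} \approx -0.013514$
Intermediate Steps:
$\frac{1}{\left(14 - 20\right) \left(23 + 6\right) + K{\left(10 \right)}} = \frac{1}{\left(14 - 20\right) \left(23 + 6\right) + 10^{2}} = \frac{1}{\left(-6\right) 29 + 100} = \frac{1}{-174 + 100} = \frac{1}{-74} = - \frac{1}{74}$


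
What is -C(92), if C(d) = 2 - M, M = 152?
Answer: 150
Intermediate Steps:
C(d) = -150 (C(d) = 2 - 1*152 = 2 - 152 = -150)
-C(92) = -1*(-150) = 150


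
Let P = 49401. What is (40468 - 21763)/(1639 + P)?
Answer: 129/352 ≈ 0.36648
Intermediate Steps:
(40468 - 21763)/(1639 + P) = (40468 - 21763)/(1639 + 49401) = 18705/51040 = 18705*(1/51040) = 129/352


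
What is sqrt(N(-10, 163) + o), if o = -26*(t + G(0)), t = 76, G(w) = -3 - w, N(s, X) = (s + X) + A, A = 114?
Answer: I*sqrt(1631) ≈ 40.386*I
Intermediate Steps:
N(s, X) = 114 + X + s (N(s, X) = (s + X) + 114 = (X + s) + 114 = 114 + X + s)
o = -1898 (o = -26*(76 + (-3 - 1*0)) = -26*(76 + (-3 + 0)) = -26*(76 - 3) = -26*73 = -1898)
sqrt(N(-10, 163) + o) = sqrt((114 + 163 - 10) - 1898) = sqrt(267 - 1898) = sqrt(-1631) = I*sqrt(1631)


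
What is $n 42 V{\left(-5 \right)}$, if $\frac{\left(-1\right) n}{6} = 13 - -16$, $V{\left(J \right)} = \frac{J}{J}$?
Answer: $-7308$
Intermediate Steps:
$V{\left(J \right)} = 1$
$n = -174$ ($n = - 6 \left(13 - -16\right) = - 6 \left(13 + 16\right) = \left(-6\right) 29 = -174$)
$n 42 V{\left(-5 \right)} = \left(-174\right) 42 \cdot 1 = \left(-7308\right) 1 = -7308$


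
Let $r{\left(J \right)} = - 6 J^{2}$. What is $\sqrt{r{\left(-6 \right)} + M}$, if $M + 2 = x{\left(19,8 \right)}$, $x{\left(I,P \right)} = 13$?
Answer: $i \sqrt{205} \approx 14.318 i$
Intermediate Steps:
$M = 11$ ($M = -2 + 13 = 11$)
$\sqrt{r{\left(-6 \right)} + M} = \sqrt{- 6 \left(-6\right)^{2} + 11} = \sqrt{\left(-6\right) 36 + 11} = \sqrt{-216 + 11} = \sqrt{-205} = i \sqrt{205}$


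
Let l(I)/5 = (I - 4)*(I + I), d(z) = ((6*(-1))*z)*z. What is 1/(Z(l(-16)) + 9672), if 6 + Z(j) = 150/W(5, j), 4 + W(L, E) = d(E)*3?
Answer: 92160002/890818579257 ≈ 0.00010346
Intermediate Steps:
d(z) = -6*z² (d(z) = (-6*z)*z = -6*z²)
l(I) = 10*I*(-4 + I) (l(I) = 5*((I - 4)*(I + I)) = 5*((-4 + I)*(2*I)) = 5*(2*I*(-4 + I)) = 10*I*(-4 + I))
W(L, E) = -4 - 18*E² (W(L, E) = -4 - 6*E²*3 = -4 - 18*E²)
Z(j) = -6 + 150/(-4 - 18*j²)
1/(Z(l(-16)) + 9672) = 1/(3*(29 + 18*(10*(-16)*(-4 - 16))²)/(-2 - 9*25600*(-4 - 16)²) + 9672) = 1/(3*(29 + 18*(10*(-16)*(-20))²)/(-2 - 9*(10*(-16)*(-20))²) + 9672) = 1/(3*(29 + 18*3200²)/(-2 - 9*3200²) + 9672) = 1/(3*(29 + 18*10240000)/(-2 - 9*10240000) + 9672) = 1/(3*(29 + 184320000)/(-2 - 92160000) + 9672) = 1/(3*184320029/(-92160002) + 9672) = 1/(3*(-1/92160002)*184320029 + 9672) = 1/(-552960087/92160002 + 9672) = 1/(890818579257/92160002) = 92160002/890818579257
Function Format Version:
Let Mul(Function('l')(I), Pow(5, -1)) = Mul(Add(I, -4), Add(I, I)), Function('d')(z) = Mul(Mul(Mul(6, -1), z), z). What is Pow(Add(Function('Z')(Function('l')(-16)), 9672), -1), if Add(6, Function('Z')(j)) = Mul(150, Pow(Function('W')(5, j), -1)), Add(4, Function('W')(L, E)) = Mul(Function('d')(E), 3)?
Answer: Rational(92160002, 890818579257) ≈ 0.00010346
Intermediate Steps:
Function('d')(z) = Mul(-6, Pow(z, 2)) (Function('d')(z) = Mul(Mul(-6, z), z) = Mul(-6, Pow(z, 2)))
Function('l')(I) = Mul(10, I, Add(-4, I)) (Function('l')(I) = Mul(5, Mul(Add(I, -4), Add(I, I))) = Mul(5, Mul(Add(-4, I), Mul(2, I))) = Mul(5, Mul(2, I, Add(-4, I))) = Mul(10, I, Add(-4, I)))
Function('W')(L, E) = Add(-4, Mul(-18, Pow(E, 2))) (Function('W')(L, E) = Add(-4, Mul(Mul(-6, Pow(E, 2)), 3)) = Add(-4, Mul(-18, Pow(E, 2))))
Function('Z')(j) = Add(-6, Mul(150, Pow(Add(-4, Mul(-18, Pow(j, 2))), -1)))
Pow(Add(Function('Z')(Function('l')(-16)), 9672), -1) = Pow(Add(Mul(3, Pow(Add(-2, Mul(-9, Pow(Mul(10, -16, Add(-4, -16)), 2))), -1), Add(29, Mul(18, Pow(Mul(10, -16, Add(-4, -16)), 2)))), 9672), -1) = Pow(Add(Mul(3, Pow(Add(-2, Mul(-9, Pow(Mul(10, -16, -20), 2))), -1), Add(29, Mul(18, Pow(Mul(10, -16, -20), 2)))), 9672), -1) = Pow(Add(Mul(3, Pow(Add(-2, Mul(-9, Pow(3200, 2))), -1), Add(29, Mul(18, Pow(3200, 2)))), 9672), -1) = Pow(Add(Mul(3, Pow(Add(-2, Mul(-9, 10240000)), -1), Add(29, Mul(18, 10240000))), 9672), -1) = Pow(Add(Mul(3, Pow(Add(-2, -92160000), -1), Add(29, 184320000)), 9672), -1) = Pow(Add(Mul(3, Pow(-92160002, -1), 184320029), 9672), -1) = Pow(Add(Mul(3, Rational(-1, 92160002), 184320029), 9672), -1) = Pow(Add(Rational(-552960087, 92160002), 9672), -1) = Pow(Rational(890818579257, 92160002), -1) = Rational(92160002, 890818579257)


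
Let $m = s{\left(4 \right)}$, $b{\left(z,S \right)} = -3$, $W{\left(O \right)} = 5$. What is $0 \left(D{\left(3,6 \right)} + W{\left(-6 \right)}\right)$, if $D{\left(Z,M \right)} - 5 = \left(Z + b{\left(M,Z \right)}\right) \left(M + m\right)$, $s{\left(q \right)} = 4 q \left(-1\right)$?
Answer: $0$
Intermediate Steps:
$s{\left(q \right)} = - 4 q$
$m = -16$ ($m = \left(-4\right) 4 = -16$)
$D{\left(Z,M \right)} = 5 + \left(-16 + M\right) \left(-3 + Z\right)$ ($D{\left(Z,M \right)} = 5 + \left(Z - 3\right) \left(M - 16\right) = 5 + \left(-3 + Z\right) \left(-16 + M\right) = 5 + \left(-16 + M\right) \left(-3 + Z\right)$)
$0 \left(D{\left(3,6 \right)} + W{\left(-6 \right)}\right) = 0 \left(\left(53 - 48 - 18 + 6 \cdot 3\right) + 5\right) = 0 \left(\left(53 - 48 - 18 + 18\right) + 5\right) = 0 \left(5 + 5\right) = 0 \cdot 10 = 0$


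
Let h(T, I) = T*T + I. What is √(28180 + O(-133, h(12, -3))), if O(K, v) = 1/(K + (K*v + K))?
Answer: √10193336113961/19019 ≈ 167.87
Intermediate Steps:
h(T, I) = I + T² (h(T, I) = T² + I = I + T²)
O(K, v) = 1/(2*K + K*v) (O(K, v) = 1/(K + (K + K*v)) = 1/(2*K + K*v))
√(28180 + O(-133, h(12, -3))) = √(28180 + 1/((-133)*(2 + (-3 + 12²)))) = √(28180 - 1/(133*(2 + (-3 + 144)))) = √(28180 - 1/(133*(2 + 141))) = √(28180 - 1/133/143) = √(28180 - 1/133*1/143) = √(28180 - 1/19019) = √(535955419/19019) = √10193336113961/19019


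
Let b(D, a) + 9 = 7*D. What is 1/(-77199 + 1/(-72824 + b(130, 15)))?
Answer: -71923/5552383678 ≈ -1.2954e-5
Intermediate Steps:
b(D, a) = -9 + 7*D
1/(-77199 + 1/(-72824 + b(130, 15))) = 1/(-77199 + 1/(-72824 + (-9 + 7*130))) = 1/(-77199 + 1/(-72824 + (-9 + 910))) = 1/(-77199 + 1/(-72824 + 901)) = 1/(-77199 + 1/(-71923)) = 1/(-77199 - 1/71923) = 1/(-5552383678/71923) = -71923/5552383678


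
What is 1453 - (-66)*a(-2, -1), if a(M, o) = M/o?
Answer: 1585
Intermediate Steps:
1453 - (-66)*a(-2, -1) = 1453 - (-66)*(-2/(-1)) = 1453 - (-66)*(-2*(-1)) = 1453 - (-66)*2 = 1453 - 1*(-132) = 1453 + 132 = 1585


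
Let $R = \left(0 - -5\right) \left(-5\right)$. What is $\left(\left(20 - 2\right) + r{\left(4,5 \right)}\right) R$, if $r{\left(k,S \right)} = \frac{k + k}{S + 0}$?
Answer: $-490$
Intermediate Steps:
$r{\left(k,S \right)} = \frac{2 k}{S}$
$R = -25$ ($R = \left(0 + 5\right) \left(-5\right) = 5 \left(-5\right) = -25$)
$\left(\left(20 - 2\right) + r{\left(4,5 \right)}\right) R = \left(\left(20 - 2\right) + 2 \cdot 4 \cdot \frac{1}{5}\right) \left(-25\right) = \left(18 + 2 \cdot 4 \cdot \frac{1}{5}\right) \left(-25\right) = \left(18 + \frac{8}{5}\right) \left(-25\right) = \frac{98}{5} \left(-25\right) = -490$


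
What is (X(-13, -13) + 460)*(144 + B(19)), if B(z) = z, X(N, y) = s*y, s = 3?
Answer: 68623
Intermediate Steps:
X(N, y) = 3*y
(X(-13, -13) + 460)*(144 + B(19)) = (3*(-13) + 460)*(144 + 19) = (-39 + 460)*163 = 421*163 = 68623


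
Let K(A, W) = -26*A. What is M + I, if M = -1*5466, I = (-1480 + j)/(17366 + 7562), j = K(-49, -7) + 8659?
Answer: -136247995/24928 ≈ -5465.7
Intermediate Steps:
j = 9933 (j = -26*(-49) + 8659 = 1274 + 8659 = 9933)
I = 8453/24928 (I = (-1480 + 9933)/(17366 + 7562) = 8453/24928 ≈ 0.33910)
M = -5466
M + I = -5466 + 8453/24928 = -136247995/24928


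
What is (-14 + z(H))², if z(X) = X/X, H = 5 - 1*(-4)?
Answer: 169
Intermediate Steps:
H = 9 (H = 5 + 4 = 9)
z(X) = 1
(-14 + z(H))² = (-14 + 1)² = (-13)² = 169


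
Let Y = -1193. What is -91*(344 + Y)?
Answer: 77259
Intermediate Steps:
-91*(344 + Y) = -91*(344 - 1193) = -91*(-849) = 77259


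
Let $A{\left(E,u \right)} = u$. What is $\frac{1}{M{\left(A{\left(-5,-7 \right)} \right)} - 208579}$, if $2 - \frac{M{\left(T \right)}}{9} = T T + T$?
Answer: $- \frac{1}{208939} \approx -4.7861 \cdot 10^{-6}$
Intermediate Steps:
$M{\left(T \right)} = 18 - 9 T - 9 T^{2}$ ($M{\left(T \right)} = 18 - 9 \left(T T + T\right) = 18 - 9 \left(T^{2} + T\right) = 18 - 9 \left(T + T^{2}\right) = 18 - \left(9 T + 9 T^{2}\right) = 18 - 9 T - 9 T^{2}$)
$\frac{1}{M{\left(A{\left(-5,-7 \right)} \right)} - 208579} = \frac{1}{\left(18 - -63 - 9 \left(-7\right)^{2}\right) - 208579} = \frac{1}{\left(18 + 63 - 441\right) - 208579} = \frac{1}{-360 - 208579} = \frac{1}{-208939} = - \frac{1}{208939}$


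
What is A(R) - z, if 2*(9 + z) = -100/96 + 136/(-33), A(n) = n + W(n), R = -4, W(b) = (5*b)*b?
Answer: 46243/528 ≈ 87.581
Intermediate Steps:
W(b) = 5*b²
A(n) = n + 5*n²
z = -6115/528 (z = -9 + (-100/96 + 136/(-33))/2 = -9 + (-100*1/96 + 136*(-1/33))/2 = -9 + (-25/24 - 136/33)/2 = -9 + (½)*(-1363/264) = -9 - 1363/528 = -6115/528 ≈ -11.581)
A(R) - z = -4*(1 + 5*(-4)) - 1*(-6115/528) = -4*(1 - 20) + 6115/528 = -4*(-19) + 6115/528 = 76 + 6115/528 = 46243/528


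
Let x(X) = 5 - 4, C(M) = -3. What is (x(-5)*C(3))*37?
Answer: -111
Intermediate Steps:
x(X) = 1
(x(-5)*C(3))*37 = (1*(-3))*37 = -3*37 = -111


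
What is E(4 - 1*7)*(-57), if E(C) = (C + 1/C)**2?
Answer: -1900/3 ≈ -633.33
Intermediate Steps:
E(4 - 1*7)*(-57) = ((1 + (4 - 1*7)**2)**2/(4 - 1*7)**2)*(-57) = ((1 + (4 - 7)**2)**2/(4 - 7)**2)*(-57) = ((1 + (-3)**2)**2/(-3)**2)*(-57) = ((1 + 9)**2/9)*(-57) = ((1/9)*10**2)*(-57) = ((1/9)*100)*(-57) = (100/9)*(-57) = -1900/3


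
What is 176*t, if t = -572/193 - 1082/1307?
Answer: -168331680/252251 ≈ -667.32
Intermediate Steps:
t = -956430/252251 (t = -572*1/193 - 1082*1/1307 = -572/193 - 1082/1307 = -956430/252251 ≈ -3.7916)
176*t = 176*(-956430/252251) = -168331680/252251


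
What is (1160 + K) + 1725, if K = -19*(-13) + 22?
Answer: 3154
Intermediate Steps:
K = 269 (K = 247 + 22 = 269)
(1160 + K) + 1725 = (1160 + 269) + 1725 = 1429 + 1725 = 3154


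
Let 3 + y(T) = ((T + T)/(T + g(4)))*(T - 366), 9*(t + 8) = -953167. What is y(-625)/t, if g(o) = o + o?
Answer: 11165409/588148463 ≈ 0.018984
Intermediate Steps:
g(o) = 2*o
t = -953239/9 (t = -8 + (⅑)*(-953167) = -8 - 953167/9 = -953239/9 ≈ -1.0592e+5)
y(T) = -3 + 2*T*(-366 + T)/(8 + T) (y(T) = -3 + ((T + T)/(T + 2*4))*(T - 366) = -3 + ((2*T)/(T + 8))*(-366 + T) = -3 + ((2*T)/(8 + T))*(-366 + T) = -3 + (2*T/(8 + T))*(-366 + T) = -3 + 2*T*(-366 + T)/(8 + T))
y(-625)/t = ((-24 - 735*(-625) + 2*(-625)²)/(8 - 625))/(-953239/9) = ((-24 + 459375 + 2*390625)/(-617))*(-9/953239) = -(-24 + 459375 + 781250)/617*(-9/953239) = -1/617*1240601*(-9/953239) = -1240601/617*(-9/953239) = 11165409/588148463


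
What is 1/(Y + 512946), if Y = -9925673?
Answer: -1/9412727 ≈ -1.0624e-7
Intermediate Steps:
1/(Y + 512946) = 1/(-9925673 + 512946) = 1/(-9412727) = -1/9412727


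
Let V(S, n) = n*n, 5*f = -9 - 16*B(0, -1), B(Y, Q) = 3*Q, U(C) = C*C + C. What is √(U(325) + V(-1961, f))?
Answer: √2650271/5 ≈ 325.59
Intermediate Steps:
U(C) = C + C² (U(C) = C² + C = C + C²)
f = 39/5 (f = (-9 - 48*(-1))/5 = (-9 - 16*(-3))/5 = (-9 + 48)/5 = (⅕)*39 = 39/5 ≈ 7.8000)
V(S, n) = n²
√(U(325) + V(-1961, f)) = √(325*(1 + 325) + (39/5)²) = √(325*326 + 1521/25) = √(105950 + 1521/25) = √(2650271/25) = √2650271/5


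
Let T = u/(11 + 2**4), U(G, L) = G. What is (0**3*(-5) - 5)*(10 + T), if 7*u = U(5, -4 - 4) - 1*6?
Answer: -9445/189 ≈ -49.974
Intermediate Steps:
u = -1/7 (u = (5 - 1*6)/7 = (5 - 6)/7 = (1/7)*(-1) = -1/7 ≈ -0.14286)
T = -1/189 (T = -1/(7*(11 + 2**4)) = -1/(7*(11 + 16)) = -1/7/27 = -1/7*1/27 = -1/189 ≈ -0.0052910)
(0**3*(-5) - 5)*(10 + T) = (0**3*(-5) - 5)*(10 - 1/189) = (0*(-5) - 5)*(1889/189) = (0 - 5)*(1889/189) = -5*1889/189 = -9445/189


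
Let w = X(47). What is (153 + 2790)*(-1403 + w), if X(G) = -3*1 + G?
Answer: -3999537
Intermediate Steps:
X(G) = -3 + G
w = 44 (w = -3 + 47 = 44)
(153 + 2790)*(-1403 + w) = (153 + 2790)*(-1403 + 44) = 2943*(-1359) = -3999537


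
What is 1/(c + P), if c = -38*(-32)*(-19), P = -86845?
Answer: -1/109949 ≈ -9.0951e-6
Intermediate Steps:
c = -23104 (c = 1216*(-19) = -23104)
1/(c + P) = 1/(-23104 - 86845) = 1/(-109949) = -1/109949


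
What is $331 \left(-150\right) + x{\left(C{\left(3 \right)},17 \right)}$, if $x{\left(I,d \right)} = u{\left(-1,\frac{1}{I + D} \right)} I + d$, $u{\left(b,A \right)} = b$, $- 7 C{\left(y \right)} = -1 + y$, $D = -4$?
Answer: $- \frac{347429}{7} \approx -49633.0$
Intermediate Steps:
$C{\left(y \right)} = \frac{1}{7} - \frac{y}{7}$ ($C{\left(y \right)} = - \frac{-1 + y}{7} = \frac{1}{7} - \frac{y}{7}$)
$x{\left(I,d \right)} = d - I$ ($x{\left(I,d \right)} = - I + d = d - I$)
$331 \left(-150\right) + x{\left(C{\left(3 \right)},17 \right)} = 331 \left(-150\right) + \left(17 - \left(\frac{1}{7} - \frac{3}{7}\right)\right) = -49650 + \left(17 - \left(\frac{1}{7} - \frac{3}{7}\right)\right) = -49650 + \left(17 - - \frac{2}{7}\right) = -49650 + \left(17 + \frac{2}{7}\right) = -49650 + \frac{121}{7} = - \frac{347429}{7}$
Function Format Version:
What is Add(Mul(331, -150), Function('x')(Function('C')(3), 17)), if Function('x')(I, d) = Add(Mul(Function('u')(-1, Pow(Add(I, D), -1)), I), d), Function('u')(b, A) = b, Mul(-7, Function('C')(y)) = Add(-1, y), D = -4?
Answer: Rational(-347429, 7) ≈ -49633.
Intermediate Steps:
Function('C')(y) = Add(Rational(1, 7), Mul(Rational(-1, 7), y)) (Function('C')(y) = Mul(Rational(-1, 7), Add(-1, y)) = Add(Rational(1, 7), Mul(Rational(-1, 7), y)))
Function('x')(I, d) = Add(d, Mul(-1, I)) (Function('x')(I, d) = Add(Mul(-1, I), d) = Add(d, Mul(-1, I)))
Add(Mul(331, -150), Function('x')(Function('C')(3), 17)) = Add(Mul(331, -150), Add(17, Mul(-1, Add(Rational(1, 7), Mul(Rational(-1, 7), 3))))) = Add(-49650, Add(17, Mul(-1, Add(Rational(1, 7), Rational(-3, 7))))) = Add(-49650, Add(17, Mul(-1, Rational(-2, 7)))) = Add(-49650, Add(17, Rational(2, 7))) = Add(-49650, Rational(121, 7)) = Rational(-347429, 7)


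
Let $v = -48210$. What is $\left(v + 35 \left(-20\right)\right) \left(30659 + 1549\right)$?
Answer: $-1575293280$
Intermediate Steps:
$\left(v + 35 \left(-20\right)\right) \left(30659 + 1549\right) = \left(-48210 + 35 \left(-20\right)\right) \left(30659 + 1549\right) = \left(-48210 - 700\right) 32208 = \left(-48910\right) 32208 = -1575293280$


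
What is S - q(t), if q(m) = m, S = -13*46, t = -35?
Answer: -563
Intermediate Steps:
S = -598
S - q(t) = -598 - 1*(-35) = -598 + 35 = -563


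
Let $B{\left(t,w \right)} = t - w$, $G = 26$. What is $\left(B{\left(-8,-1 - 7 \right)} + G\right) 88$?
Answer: $2288$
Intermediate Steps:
$\left(B{\left(-8,-1 - 7 \right)} + G\right) 88 = \left(\left(-8 - \left(-1 - 7\right)\right) + 26\right) 88 = \left(\left(-8 - -8\right) + 26\right) 88 = \left(\left(-8 + 8\right) + 26\right) 88 = \left(0 + 26\right) 88 = 26 \cdot 88 = 2288$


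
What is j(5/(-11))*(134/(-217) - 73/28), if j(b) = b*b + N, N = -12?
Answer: 3994173/105028 ≈ 38.030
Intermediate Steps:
j(b) = -12 + b² (j(b) = b*b - 12 = b² - 12 = -12 + b²)
j(5/(-11))*(134/(-217) - 73/28) = (-12 + (5/(-11))²)*(134/(-217) - 73/28) = (-12 + (5*(-1/11))²)*(134*(-1/217) - 73*1/28) = (-12 + (-5/11)²)*(-134/217 - 73/28) = (-12 + 25/121)*(-2799/868) = -1427/121*(-2799/868) = 3994173/105028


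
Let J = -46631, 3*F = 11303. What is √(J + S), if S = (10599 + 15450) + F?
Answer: I*√151329/3 ≈ 129.67*I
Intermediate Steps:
F = 11303/3 (F = (⅓)*11303 = 11303/3 ≈ 3767.7)
S = 89450/3 (S = (10599 + 15450) + 11303/3 = 26049 + 11303/3 = 89450/3 ≈ 29817.)
√(J + S) = √(-46631 + 89450/3) = √(-50443/3) = I*√151329/3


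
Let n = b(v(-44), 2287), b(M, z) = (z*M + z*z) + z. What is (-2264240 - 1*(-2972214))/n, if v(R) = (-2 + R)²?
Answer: 353987/5035974 ≈ 0.070292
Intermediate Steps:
b(M, z) = z + z² + M*z (b(M, z) = (M*z + z²) + z = (z² + M*z) + z = z + z² + M*z)
n = 10071948 (n = 2287*(1 + (-2 - 44)² + 2287) = 2287*(1 + (-46)² + 2287) = 2287*(1 + 2116 + 2287) = 2287*4404 = 10071948)
(-2264240 - 1*(-2972214))/n = (-2264240 - 1*(-2972214))/10071948 = (-2264240 + 2972214)*(1/10071948) = 707974*(1/10071948) = 353987/5035974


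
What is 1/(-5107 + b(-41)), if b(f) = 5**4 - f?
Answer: -1/4441 ≈ -0.00022517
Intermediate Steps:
b(f) = 625 - f
1/(-5107 + b(-41)) = 1/(-5107 + (625 - 1*(-41))) = 1/(-5107 + (625 + 41)) = 1/(-5107 + 666) = 1/(-4441) = -1/4441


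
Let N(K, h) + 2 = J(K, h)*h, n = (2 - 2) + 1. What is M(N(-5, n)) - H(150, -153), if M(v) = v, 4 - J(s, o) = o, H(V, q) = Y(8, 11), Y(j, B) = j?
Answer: -7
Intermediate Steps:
H(V, q) = 8
J(s, o) = 4 - o
n = 1 (n = 0 + 1 = 1)
N(K, h) = -2 + h*(4 - h) (N(K, h) = -2 + (4 - h)*h = -2 + h*(4 - h))
M(N(-5, n)) - H(150, -153) = (-2 - 1*1*(-4 + 1)) - 1*8 = (-2 - 1*1*(-3)) - 8 = (-2 + 3) - 8 = 1 - 8 = -7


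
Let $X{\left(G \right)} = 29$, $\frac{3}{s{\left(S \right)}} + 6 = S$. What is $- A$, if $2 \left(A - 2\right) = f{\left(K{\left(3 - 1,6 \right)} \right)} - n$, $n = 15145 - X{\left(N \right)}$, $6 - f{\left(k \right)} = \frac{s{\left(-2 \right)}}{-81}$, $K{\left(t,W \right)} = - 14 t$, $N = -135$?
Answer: $\frac{3262897}{432} \approx 7553.0$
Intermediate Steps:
$s{\left(S \right)} = \frac{3}{-6 + S}$
$f{\left(k \right)} = \frac{1295}{216}$ ($f{\left(k \right)} = 6 - \frac{3 \frac{1}{-6 - 2}}{-81} = 6 - \frac{3}{-8} \left(- \frac{1}{81}\right) = 6 - 3 \left(- \frac{1}{8}\right) \left(- \frac{1}{81}\right) = 6 - \left(- \frac{3}{8}\right) \left(- \frac{1}{81}\right) = 6 - \frac{1}{216} = \frac{1295}{216}$)
$n = 15116$ ($n = 15145 - 29 = 15116$)
$A = - \frac{3262897}{432}$ ($A = 2 + \frac{\frac{1295}{216} - 15116}{2} = 2 + \frac{1}{2} \left(- \frac{3263761}{216}\right) = 2 - \frac{3263761}{432} = - \frac{3262897}{432} \approx -7553.0$)
$- A = \left(-1\right) \left(- \frac{3262897}{432}\right) = \frac{3262897}{432}$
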